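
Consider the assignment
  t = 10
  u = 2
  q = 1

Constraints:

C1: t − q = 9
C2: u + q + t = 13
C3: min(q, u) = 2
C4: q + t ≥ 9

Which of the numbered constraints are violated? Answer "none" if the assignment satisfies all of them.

The assignment fails constraint 3.

C1: t − q = 10 − 1 = 9 — holds.
C2: u + q + t = 2 + 1 + 10 = 13 — holds.
C3: min(1, 2) = 1, not 2 — fails.
C4: q + t = 1 + 10 = 11; 11 ≥ 9 — holds.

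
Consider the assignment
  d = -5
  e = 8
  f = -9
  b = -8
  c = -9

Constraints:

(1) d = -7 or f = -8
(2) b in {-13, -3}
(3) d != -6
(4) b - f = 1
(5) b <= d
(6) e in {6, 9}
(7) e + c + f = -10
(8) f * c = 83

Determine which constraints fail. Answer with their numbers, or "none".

No — constraints 1, 2, 6, 8 are not satisfied.

(1) d = -5 ≠ -7 and f = -9 ≠ -8; both disjuncts false  ✗
(2) b = -8 is not in {-13, -3}  ✗
(3) d = -5, and -5 ≠ -6  ✓
(4) b - f = -8 - (-9) = 1  ✓
(5) b = -8, d = -5; -8 ≤ -5  ✓
(6) e = 8 is not in {6, 9}  ✗
(7) e + c + f = 8 + (-9) + (-9) = -10  ✓
(8) f * c = -9 * (-9) = 81, not 83  ✗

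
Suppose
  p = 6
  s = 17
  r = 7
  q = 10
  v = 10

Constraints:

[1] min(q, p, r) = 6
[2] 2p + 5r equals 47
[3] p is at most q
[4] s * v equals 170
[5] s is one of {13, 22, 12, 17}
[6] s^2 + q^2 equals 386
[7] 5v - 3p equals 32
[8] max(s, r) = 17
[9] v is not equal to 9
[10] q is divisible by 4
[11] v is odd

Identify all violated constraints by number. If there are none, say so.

Constraints 6, 10, and 11 are violated.

[1] min(10, 6, 7) = 6  true
[2] 2p + 5r = 2(6) + 5(7) = 47  true
[3] p = 6, q = 10; 6 ≤ 10  true
[4] s * v = 17 * 10 = 170  true
[5] s = 17 is in {13, 22, 12, 17}  true
[6] s^2 + q^2 = 17^2 + 10^2 = 289 + 100 = 389, not 386  false
[7] 5v - 3p = 5(10) - 3(6) = 32  true
[8] max(17, 7) = 17  true
[9] v = 10, and 10 ≠ 9  true
[10] 10 = 4*2 + 2, so 4 does not divide 10  false
[11] v = 10 is even  false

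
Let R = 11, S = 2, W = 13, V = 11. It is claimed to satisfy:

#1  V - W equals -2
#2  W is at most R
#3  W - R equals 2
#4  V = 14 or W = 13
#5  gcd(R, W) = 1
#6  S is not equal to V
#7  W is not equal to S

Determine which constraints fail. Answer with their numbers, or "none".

#1 V - W = 11 - 13 = -2  true
#2 W = 13, R = 11; 13 > 11 (want ≤)  false
#3 W - R = 13 - 11 = 2  true
#4 V = 11 ≠ 14, but W = 13 = 13 (second disjunct)  true
#5 gcd(11, 13) = 1  true
#6 S = 2, V = 11; distinct  true
#7 W = 13, S = 2; distinct  true

Constraint 2 does not hold.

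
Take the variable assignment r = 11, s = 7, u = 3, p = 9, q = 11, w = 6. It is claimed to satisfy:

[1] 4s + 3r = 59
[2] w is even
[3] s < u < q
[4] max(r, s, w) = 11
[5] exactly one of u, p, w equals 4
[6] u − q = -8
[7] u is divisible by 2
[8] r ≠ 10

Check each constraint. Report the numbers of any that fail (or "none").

[1] 4s + 3r = 4(7) + 3(11) = 61, not 59  ✗
[2] w = 6 is even  ✓
[3] values 7, 3, 11; s = 7 is not < u = 3  ✗
[4] max(11, 7, 6) = 11  ✓
[5] u=3, p=9, w=6; 0 of them equal 4, not exactly one  ✗
[6] u − q = 3 − 11 = -8  ✓
[7] 3 = 2×1 + 1, so 2 does not divide 3  ✗
[8] r = 11, and 11 ≠ 10  ✓

Constraints 1, 3, 5, and 7 do not hold.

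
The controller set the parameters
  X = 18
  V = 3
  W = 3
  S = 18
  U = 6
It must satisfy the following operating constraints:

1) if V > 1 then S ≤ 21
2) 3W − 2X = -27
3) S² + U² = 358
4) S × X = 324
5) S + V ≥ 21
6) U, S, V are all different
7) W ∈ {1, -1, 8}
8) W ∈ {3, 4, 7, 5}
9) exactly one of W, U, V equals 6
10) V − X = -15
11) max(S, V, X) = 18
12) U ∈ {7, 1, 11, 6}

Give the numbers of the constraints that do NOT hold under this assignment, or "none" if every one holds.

1) V = 3 > 1, so we need S ≤ 21; S = 18 ≤ 21  yes
2) 3W − 2X = 3(3) − 2(18) = -27  yes
3) S² + U² = 18² + 6² = 324 + 36 = 360, not 358  no
4) S × X = 18 × 18 = 324  yes
5) S + V = 18 + 3 = 21; 21 ≥ 21  yes
6) values 6, 18, 3 are pairwise distinct  yes
7) W = 3 is not in {1, -1, 8}  no
8) W = 3 is in {3, 4, 7, 5}  yes
9) W=3, U=6, V=3; 1 of them equals 6  yes
10) V − X = 3 − 18 = -15  yes
11) max(18, 3, 18) = 18  yes
12) U = 6 is in {7, 1, 11, 6}  yes

No — constraints 3 and 7 are not satisfied.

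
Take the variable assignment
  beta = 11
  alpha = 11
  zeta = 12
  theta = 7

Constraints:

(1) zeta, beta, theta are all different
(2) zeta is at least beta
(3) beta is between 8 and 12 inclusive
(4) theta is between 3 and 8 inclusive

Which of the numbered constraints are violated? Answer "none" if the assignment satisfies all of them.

No violations.

(1) values 12, 11, 7 are pairwise distinct — satisfied.
(2) zeta = 12, beta = 11; 12 ≥ 11 — satisfied.
(3) beta = 11 lies in [8, 12] — satisfied.
(4) theta = 7 lies in [3, 8] — satisfied.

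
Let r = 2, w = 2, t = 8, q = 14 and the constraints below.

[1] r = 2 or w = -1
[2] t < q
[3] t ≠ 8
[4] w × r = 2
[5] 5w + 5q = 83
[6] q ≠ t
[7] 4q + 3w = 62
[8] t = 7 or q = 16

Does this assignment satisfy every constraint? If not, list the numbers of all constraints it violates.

Constraints 3, 4, 5, 8 are violated.

[1] r = 2 = 2 (first disjunct) — holds.
[2] t = 8, q = 14; 8 < 14 — holds.
[3] t = 8, but 8 is required to differ — does not hold.
[4] w × r = 2 × 2 = 4, not 2 — does not hold.
[5] 5w + 5q = 5(2) + 5(14) = 80, not 83 — does not hold.
[6] q = 14, t = 8; distinct — holds.
[7] 4q + 3w = 4(14) + 3(2) = 62 — holds.
[8] t = 8 ≠ 7 and q = 14 ≠ 16; both disjuncts false — does not hold.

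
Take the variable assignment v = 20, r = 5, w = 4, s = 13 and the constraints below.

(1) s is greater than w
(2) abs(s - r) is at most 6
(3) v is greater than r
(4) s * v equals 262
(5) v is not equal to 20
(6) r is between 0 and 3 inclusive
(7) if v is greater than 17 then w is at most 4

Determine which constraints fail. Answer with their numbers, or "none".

The assignment fails constraints 2, 4, 5, and 6.

(1) s = 13, w = 4; 13 > 4 — satisfied.
(2) abs(13 - 5) = 8; 8 > 6, exceeds bound 6 — violated.
(3) v = 20, r = 5; 20 > 5 — satisfied.
(4) s * v = 13 * 20 = 260, not 262 — violated.
(5) v = 20, but 20 is required to differ — violated.
(6) r = 5 is outside [0, 3] — violated.
(7) v = 20 > 17, so we need w ≤ 4; w = 4 ≤ 4 — satisfied.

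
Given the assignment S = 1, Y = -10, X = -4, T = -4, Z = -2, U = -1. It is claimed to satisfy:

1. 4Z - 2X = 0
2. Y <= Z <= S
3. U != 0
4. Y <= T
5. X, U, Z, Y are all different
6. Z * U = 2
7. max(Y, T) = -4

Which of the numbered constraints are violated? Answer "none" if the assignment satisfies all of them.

Yes — all constraints hold.

1. 4Z - 2X = 4(-2) - 2(-4) = 0 — OK.
2. values -10 <= -2 <= 1 — OK.
3. U = -1, and -1 ≠ 0 — OK.
4. Y = -10, T = -4; -10 ≤ -4 — OK.
5. values -4, -1, -2, -10 are pairwise distinct — OK.
6. Z * U = -2 * (-1) = 2 — OK.
7. max(-10, -4) = -4 — OK.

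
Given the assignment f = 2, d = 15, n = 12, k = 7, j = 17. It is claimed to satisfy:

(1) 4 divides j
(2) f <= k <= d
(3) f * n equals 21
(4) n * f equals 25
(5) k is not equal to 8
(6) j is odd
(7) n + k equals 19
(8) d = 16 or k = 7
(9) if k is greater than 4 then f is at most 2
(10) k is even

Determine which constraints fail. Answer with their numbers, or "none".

Constraints 1, 3, 4, 10 are violated.

(1) 17 = 4*4 + 1, so 4 does not divide 17 — violated.
(2) values 2 <= 7 <= 15 — satisfied.
(3) f * n = 2 * 12 = 24, not 21 — violated.
(4) n * f = 12 * 2 = 24, not 25 — violated.
(5) k = 7, and 7 ≠ 8 — satisfied.
(6) j = 17 is odd — satisfied.
(7) n + k = 12 + 7 = 19 — satisfied.
(8) d = 15 ≠ 16, but k = 7 = 7 (second disjunct) — satisfied.
(9) k = 7 > 4, so we need f ≤ 2; f = 2 ≤ 2 — satisfied.
(10) k = 7 is odd — violated.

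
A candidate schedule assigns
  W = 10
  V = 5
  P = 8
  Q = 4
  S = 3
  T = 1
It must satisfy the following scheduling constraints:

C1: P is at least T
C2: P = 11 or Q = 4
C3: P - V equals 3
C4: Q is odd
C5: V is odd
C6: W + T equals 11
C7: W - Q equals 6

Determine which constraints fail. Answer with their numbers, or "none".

Constraint 4 does not hold.

C1: P = 8, T = 1; 8 ≥ 1  true
C2: P = 8 ≠ 11, but Q = 4 = 4 (second disjunct)  true
C3: P - V = 8 - 5 = 3  true
C4: Q = 4 is even  false
C5: V = 5 is odd  true
C6: W + T = 10 + 1 = 11  true
C7: W - Q = 10 - 4 = 6  true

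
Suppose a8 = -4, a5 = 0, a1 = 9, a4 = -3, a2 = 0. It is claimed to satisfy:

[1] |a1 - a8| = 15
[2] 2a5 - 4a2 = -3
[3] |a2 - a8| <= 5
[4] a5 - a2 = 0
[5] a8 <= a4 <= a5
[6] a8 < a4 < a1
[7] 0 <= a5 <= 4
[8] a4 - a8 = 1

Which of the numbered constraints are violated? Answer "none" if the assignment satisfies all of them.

Constraints 1 and 2 do not hold.

[1] |9 - (-4)| = 13, not 15 — violated.
[2] 2a5 - 4a2 = 2(0) - 4(0) = 0, not -3 — violated.
[3] |0 - (-4)| = 4; 4 ≤ 5 — satisfied.
[4] a5 - a2 = 0 - 0 = 0 — satisfied.
[5] values -4 <= -3 <= 0 — satisfied.
[6] values -4 < -3 < 9 — satisfied.
[7] a5 = 0 lies in [0, 4] — satisfied.
[8] a4 - a8 = -3 - (-4) = 1 — satisfied.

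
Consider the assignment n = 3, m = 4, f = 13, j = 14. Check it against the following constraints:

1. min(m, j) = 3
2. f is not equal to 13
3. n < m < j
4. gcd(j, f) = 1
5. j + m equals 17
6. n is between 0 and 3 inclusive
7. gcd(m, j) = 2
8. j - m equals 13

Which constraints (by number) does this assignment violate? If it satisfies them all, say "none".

1. min(4, 14) = 4, not 3 — violated.
2. f = 13, but 13 is required to differ — violated.
3. values 3 < 4 < 14 — satisfied.
4. gcd(14, 13) = 1 — satisfied.
5. j + m = 14 + 4 = 18, not 17 — violated.
6. n = 3 lies in [0, 3] — satisfied.
7. gcd(4, 14) = 2 — satisfied.
8. j - m = 14 - 4 = 10, not 13 — violated.

Constraints 1, 2, 5, and 8 are violated.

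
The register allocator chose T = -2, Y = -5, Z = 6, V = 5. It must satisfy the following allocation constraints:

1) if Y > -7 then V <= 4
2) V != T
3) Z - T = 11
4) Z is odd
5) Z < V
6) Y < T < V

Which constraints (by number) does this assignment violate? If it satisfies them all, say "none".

No — constraints 1, 3, 4, and 5 are not satisfied.

1) Y = -5 > -7, so we need V ≤ 4; but V = 5 > 4 — does not hold.
2) V = 5, T = -2; distinct — holds.
3) Z - T = 6 - (-2) = 8, not 11 — does not hold.
4) Z = 6 is even — does not hold.
5) Z = 6, V = 5; 6 ≥ 5 (want <) — does not hold.
6) values -5 < -2 < 5 — holds.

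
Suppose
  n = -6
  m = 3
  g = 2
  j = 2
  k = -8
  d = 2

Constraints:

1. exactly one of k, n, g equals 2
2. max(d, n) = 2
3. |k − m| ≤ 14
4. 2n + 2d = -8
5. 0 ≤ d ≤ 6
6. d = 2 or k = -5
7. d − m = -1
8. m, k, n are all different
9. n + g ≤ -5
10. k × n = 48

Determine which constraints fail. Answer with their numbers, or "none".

1. k=-8, n=-6, g=2; 1 of them equals 2  OK
2. max(2, -6) = 2  OK
3. |-8 − 3| = 11; 11 ≤ 14  OK
4. 2n + 2d = 2(-6) + 2(2) = -8  OK
5. d = 2 lies in [0, 6]  OK
6. d = 2 = 2 (first disjunct)  OK
7. d − m = 2 − 3 = -1  OK
8. values 3, -8, -6 are pairwise distinct  OK
9. n + g = -6 + 2 = -4; -4 > -5, bound -5 not met  FAIL
10. k × n = -8 × (-6) = 48  OK

Constraint 9 is violated.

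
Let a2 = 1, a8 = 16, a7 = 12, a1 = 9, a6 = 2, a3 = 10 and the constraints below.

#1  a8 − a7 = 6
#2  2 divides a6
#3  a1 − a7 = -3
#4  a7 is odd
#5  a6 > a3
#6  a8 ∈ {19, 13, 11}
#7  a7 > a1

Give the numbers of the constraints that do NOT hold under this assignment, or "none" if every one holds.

Constraints 1, 4, 5, 6 do not hold.

#1 a8 − a7 = 16 − 12 = 4, not 6 — fails.
#2 2 / 2 = 1, so 2 divides 2 — holds.
#3 a1 − a7 = 9 − 12 = -3 — holds.
#4 a7 = 12 is even — fails.
#5 a6 = 2, a3 = 10; 2 ≤ 10 (want >) — fails.
#6 a8 = 16 is not in {19, 13, 11} — fails.
#7 a7 = 12, a1 = 9; 12 > 9 — holds.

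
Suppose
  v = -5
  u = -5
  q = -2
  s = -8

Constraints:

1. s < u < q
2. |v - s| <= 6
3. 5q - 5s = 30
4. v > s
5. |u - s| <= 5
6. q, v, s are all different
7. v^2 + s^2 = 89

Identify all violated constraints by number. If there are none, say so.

The assignment satisfies every constraint.

1. values -8 < -5 < -2 — holds.
2. |-5 - (-8)| = 3; 3 ≤ 6 — holds.
3. 5q - 5s = 5(-2) - 5(-8) = 30 — holds.
4. v = -5, s = -8; -5 > -8 — holds.
5. |-5 - (-8)| = 3; 3 ≤ 5 — holds.
6. values -2, -5, -8 are pairwise distinct — holds.
7. v^2 + s^2 = (-5)^2 + (-8)^2 = 25 + 64 = 89 — holds.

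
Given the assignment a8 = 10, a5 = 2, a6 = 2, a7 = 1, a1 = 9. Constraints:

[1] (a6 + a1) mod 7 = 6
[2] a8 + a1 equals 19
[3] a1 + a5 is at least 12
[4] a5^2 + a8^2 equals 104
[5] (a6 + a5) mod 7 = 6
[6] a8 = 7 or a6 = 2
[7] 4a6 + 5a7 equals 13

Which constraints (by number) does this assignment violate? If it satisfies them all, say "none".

[1] a6 + a1 = 11; 11 mod 7 = 4, not 6 — does not hold.
[2] a8 + a1 = 10 + 9 = 19 — holds.
[3] a1 + a5 = 9 + 2 = 11; 11 < 12, bound 12 not met — does not hold.
[4] a5^2 + a8^2 = 2^2 + 10^2 = 4 + 100 = 104 — holds.
[5] a6 + a5 = 4; 4 mod 7 = 4, not 6 — does not hold.
[6] a8 = 10 ≠ 7, but a6 = 2 = 2 (second disjunct) — holds.
[7] 4a6 + 5a7 = 4(2) + 5(1) = 13 — holds.

Constraints 1, 3, 5 are violated.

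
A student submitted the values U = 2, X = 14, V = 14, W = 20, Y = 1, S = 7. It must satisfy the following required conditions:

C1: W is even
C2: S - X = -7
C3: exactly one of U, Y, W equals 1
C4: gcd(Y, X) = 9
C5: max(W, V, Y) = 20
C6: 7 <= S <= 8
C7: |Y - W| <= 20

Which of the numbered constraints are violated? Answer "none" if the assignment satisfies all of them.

No — constraint 4 is not satisfied.

C1: W = 20 is even — holds.
C2: S - X = 7 - 14 = -7 — holds.
C3: U=2, Y=1, W=20; 1 of them equals 1 — holds.
C4: gcd(1, 14) = 1, not 9 — does not hold.
C5: max(20, 14, 1) = 20 — holds.
C6: S = 7 lies in [7, 8] — holds.
C7: |1 - 20| = 19; 19 ≤ 20 — holds.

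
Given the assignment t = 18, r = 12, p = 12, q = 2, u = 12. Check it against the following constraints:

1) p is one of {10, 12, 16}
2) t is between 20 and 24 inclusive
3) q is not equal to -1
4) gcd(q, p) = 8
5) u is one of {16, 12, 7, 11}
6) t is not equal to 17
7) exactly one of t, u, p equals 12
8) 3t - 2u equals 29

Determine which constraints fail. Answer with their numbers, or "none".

Constraints 2, 4, 7, and 8 are violated.

1) p = 12 is in {10, 12, 16} — holds.
2) t = 18 is outside [20, 24] — fails.
3) q = 2, and 2 ≠ -1 — holds.
4) gcd(2, 12) = 2, not 8 — fails.
5) u = 12 is in {16, 12, 7, 11} — holds.
6) t = 18, and 18 ≠ 17 — holds.
7) t=18, u=12, p=12; 2 of them equal 12, not exactly one — fails.
8) 3t - 2u = 3(18) - 2(12) = 30, not 29 — fails.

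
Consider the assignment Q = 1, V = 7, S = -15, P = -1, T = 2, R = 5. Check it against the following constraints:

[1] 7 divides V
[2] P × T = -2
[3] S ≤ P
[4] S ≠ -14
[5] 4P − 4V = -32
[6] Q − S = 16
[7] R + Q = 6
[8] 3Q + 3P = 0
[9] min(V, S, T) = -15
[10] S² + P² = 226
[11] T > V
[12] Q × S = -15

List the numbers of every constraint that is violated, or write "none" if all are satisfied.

[1] 7 / 7 = 1, so 7 divides 7  holds
[2] P × T = -1 × 2 = -2  holds
[3] S = -15, P = -1; -15 ≤ -1  holds
[4] S = -15, and -15 ≠ -14  holds
[5] 4P − 4V = 4(-1) − 4(7) = -32  holds
[6] Q − S = 1 − (-15) = 16  holds
[7] R + Q = 5 + 1 = 6  holds
[8] 3Q + 3P = 3(1) + 3(-1) = 0  holds
[9] min(7, -15, 2) = -15  holds
[10] S² + P² = (-15)² + (-1)² = 225 + 1 = 226  holds
[11] T = 2, V = 7; 2 ≤ 7 (want >)  fails
[12] Q × S = 1 × (-15) = -15  holds

Constraint 11 does not hold.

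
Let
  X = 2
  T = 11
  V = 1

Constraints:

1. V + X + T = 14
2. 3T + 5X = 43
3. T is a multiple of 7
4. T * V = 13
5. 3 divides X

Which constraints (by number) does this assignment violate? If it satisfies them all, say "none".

The assignment fails constraints 3, 4, 5.

1. V + X + T = 1 + 2 + 11 = 14 — OK.
2. 3T + 5X = 3(11) + 5(2) = 43 — OK.
3. 11 = 7*1 + 4, so 7 does not divide 11 — violated.
4. T * V = 11 * 1 = 11, not 13 — violated.
5. 2 = 3*0 + 2, so 3 does not divide 2 — violated.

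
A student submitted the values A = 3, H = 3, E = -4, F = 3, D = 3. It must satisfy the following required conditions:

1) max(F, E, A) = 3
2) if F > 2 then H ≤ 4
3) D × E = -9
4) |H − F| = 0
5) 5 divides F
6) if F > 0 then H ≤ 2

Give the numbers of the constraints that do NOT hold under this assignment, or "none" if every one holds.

The assignment fails constraints 3, 5, 6.

1) max(3, -4, 3) = 3  true
2) F = 3 > 2, so we need H ≤ 4; H = 3 ≤ 4  true
3) D × E = 3 × (-4) = -12, not -9  false
4) |3 − 3| = 0  true
5) 3 = 5×0 + 3, so 5 does not divide 3  false
6) F = 3 > 0, so we need H ≤ 2; but H = 3 > 2  false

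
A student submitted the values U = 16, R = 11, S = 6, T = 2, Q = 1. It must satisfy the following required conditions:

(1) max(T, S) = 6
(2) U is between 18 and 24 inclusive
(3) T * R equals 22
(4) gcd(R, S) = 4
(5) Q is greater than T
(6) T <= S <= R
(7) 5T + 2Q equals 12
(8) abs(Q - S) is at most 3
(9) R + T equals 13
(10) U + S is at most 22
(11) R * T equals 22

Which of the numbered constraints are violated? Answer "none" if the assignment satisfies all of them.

(1) max(2, 6) = 6 — holds.
(2) U = 16 is outside [18, 24] — does not hold.
(3) T * R = 2 * 11 = 22 — holds.
(4) gcd(11, 6) = 1, not 4 — does not hold.
(5) Q = 1, T = 2; 1 ≤ 2 (want >) — does not hold.
(6) values 2 <= 6 <= 11 — holds.
(7) 5T + 2Q = 5(2) + 2(1) = 12 — holds.
(8) abs(1 - 6) = 5; 5 > 3, exceeds bound 3 — does not hold.
(9) R + T = 11 + 2 = 13 — holds.
(10) U + S = 16 + 6 = 22; 22 ≤ 22 — holds.
(11) R * T = 11 * 2 = 22 — holds.

Constraints 2, 4, 5, and 8 are violated.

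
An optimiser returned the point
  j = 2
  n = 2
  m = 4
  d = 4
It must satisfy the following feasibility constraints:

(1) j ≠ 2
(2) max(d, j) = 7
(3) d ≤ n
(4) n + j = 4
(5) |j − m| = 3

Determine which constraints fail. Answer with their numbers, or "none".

(1) j = 2, but 2 is required to differ  FAIL
(2) max(4, 2) = 4, not 7  FAIL
(3) d = 4, n = 2; 4 > 2 (want ≤)  FAIL
(4) n + j = 2 + 2 = 4  OK
(5) |2 − 4| = 2, not 3  FAIL

Constraints 1, 2, 3, and 5 do not hold.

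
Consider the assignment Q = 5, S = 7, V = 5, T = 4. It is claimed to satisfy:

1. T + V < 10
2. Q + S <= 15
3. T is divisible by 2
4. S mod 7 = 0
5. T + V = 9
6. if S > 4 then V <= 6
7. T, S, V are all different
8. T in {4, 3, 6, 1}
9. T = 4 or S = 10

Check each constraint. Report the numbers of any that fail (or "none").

1. T + V = 4 + 5 = 9; 9 < 10 — holds.
2. Q + S = 5 + 7 = 12; 12 ≤ 15 — holds.
3. 4 / 2 = 2, so 2 divides 4 — holds.
4. 7 mod 7 = 0 — holds.
5. T + V = 4 + 5 = 9 — holds.
6. S = 7 > 4, so we need V ≤ 6; V = 5 ≤ 6 — holds.
7. values 4, 7, 5 are pairwise distinct — holds.
8. T = 4 is in {4, 3, 6, 1} — holds.
9. T = 4 = 4 (first disjunct) — holds.

Yes — all constraints hold.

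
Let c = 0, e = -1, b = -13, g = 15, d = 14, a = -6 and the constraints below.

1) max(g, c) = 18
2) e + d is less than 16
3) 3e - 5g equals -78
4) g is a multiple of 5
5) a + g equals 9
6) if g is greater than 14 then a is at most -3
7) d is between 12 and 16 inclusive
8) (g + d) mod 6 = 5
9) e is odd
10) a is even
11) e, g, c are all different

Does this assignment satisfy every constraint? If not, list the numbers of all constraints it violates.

1) max(15, 0) = 15, not 18 — violated.
2) e + d = -1 + 14 = 13; 13 < 16 — satisfied.
3) 3e - 5g = 3(-1) - 5(15) = -78 — satisfied.
4) 15 / 5 = 3, so 5 divides 15 — satisfied.
5) a + g = -6 + 15 = 9 — satisfied.
6) g = 15 > 14, so we need a ≤ -3; a = -6 ≤ -3 — satisfied.
7) d = 14 lies in [12, 16] — satisfied.
8) g + d = 29; 29 mod 6 = 5 — satisfied.
9) e = -1 is odd — satisfied.
10) a = -6 is even — satisfied.
11) values -1, 15, 0 are pairwise distinct — satisfied.

No — constraint 1 is not satisfied.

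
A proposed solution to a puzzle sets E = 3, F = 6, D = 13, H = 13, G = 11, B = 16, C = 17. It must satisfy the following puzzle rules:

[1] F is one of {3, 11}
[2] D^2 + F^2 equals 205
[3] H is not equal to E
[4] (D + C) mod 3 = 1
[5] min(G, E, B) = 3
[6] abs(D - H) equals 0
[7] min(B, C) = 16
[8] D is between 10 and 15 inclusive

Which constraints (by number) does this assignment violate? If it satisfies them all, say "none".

[1] F = 6 is not in {3, 11}  ✘
[2] D^2 + F^2 = 13^2 + 6^2 = 169 + 36 = 205  ✔
[3] H = 13, E = 3; distinct  ✔
[4] D + C = 30; 30 mod 3 = 0, not 1  ✘
[5] min(11, 3, 16) = 3  ✔
[6] abs(13 - 13) = 0  ✔
[7] min(16, 17) = 16  ✔
[8] D = 13 lies in [10, 15]  ✔

Constraints 1, 4 are violated.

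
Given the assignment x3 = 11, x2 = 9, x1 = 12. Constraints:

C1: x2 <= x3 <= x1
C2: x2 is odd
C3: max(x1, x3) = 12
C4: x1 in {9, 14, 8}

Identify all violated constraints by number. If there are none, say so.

C1: values 9 <= 11 <= 12 — holds.
C2: x2 = 9 is odd — holds.
C3: max(12, 11) = 12 — holds.
C4: x1 = 12 is not in {9, 14, 8} — fails.

Constraint 4 does not hold.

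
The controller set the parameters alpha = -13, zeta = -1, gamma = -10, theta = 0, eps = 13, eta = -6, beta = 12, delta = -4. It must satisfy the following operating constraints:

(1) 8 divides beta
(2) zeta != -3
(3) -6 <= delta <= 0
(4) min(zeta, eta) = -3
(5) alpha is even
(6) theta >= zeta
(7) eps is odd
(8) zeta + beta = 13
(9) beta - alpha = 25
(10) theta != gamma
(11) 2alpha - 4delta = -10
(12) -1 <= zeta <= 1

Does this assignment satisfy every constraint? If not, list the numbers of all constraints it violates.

The assignment fails constraints 1, 4, 5, and 8.

(1) 12 = 8*1 + 4, so 8 does not divide 12  false
(2) zeta = -1, and -1 ≠ -3  true
(3) delta = -4 lies in [-6, 0]  true
(4) min(-1, -6) = -6, not -3  false
(5) alpha = -13 is odd  false
(6) theta = 0, zeta = -1; 0 ≥ -1  true
(7) eps = 13 is odd  true
(8) zeta + beta = -1 + 12 = 11, not 13  false
(9) beta - alpha = 12 - (-13) = 25  true
(10) theta = 0, gamma = -10; distinct  true
(11) 2alpha - 4delta = 2(-13) - 4(-4) = -10  true
(12) zeta = -1 lies in [-1, 1]  true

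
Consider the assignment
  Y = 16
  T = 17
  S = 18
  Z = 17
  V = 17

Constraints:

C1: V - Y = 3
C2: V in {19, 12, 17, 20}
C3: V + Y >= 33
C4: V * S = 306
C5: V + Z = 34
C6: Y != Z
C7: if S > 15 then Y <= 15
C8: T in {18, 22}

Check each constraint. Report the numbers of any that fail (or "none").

C1: V - Y = 17 - 16 = 1, not 3  ✘
C2: V = 17 is in {19, 12, 17, 20}  ✔
C3: V + Y = 17 + 16 = 33; 33 ≥ 33  ✔
C4: V * S = 17 * 18 = 306  ✔
C5: V + Z = 17 + 17 = 34  ✔
C6: Y = 16, Z = 17; distinct  ✔
C7: S = 18 > 15, so we need Y ≤ 15; but Y = 16 > 15  ✘
C8: T = 17 is not in {18, 22}  ✘

Constraints 1, 7, 8 are violated.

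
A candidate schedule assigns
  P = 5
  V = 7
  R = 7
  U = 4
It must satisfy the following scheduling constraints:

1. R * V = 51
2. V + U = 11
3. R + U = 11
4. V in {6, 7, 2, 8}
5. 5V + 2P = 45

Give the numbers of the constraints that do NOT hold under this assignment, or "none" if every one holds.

1. R * V = 7 * 7 = 49, not 51 — violated.
2. V + U = 7 + 4 = 11 — OK.
3. R + U = 7 + 4 = 11 — OK.
4. V = 7 is in {6, 7, 2, 8} — OK.
5. 5V + 2P = 5(7) + 2(5) = 45 — OK.

Constraint 1 is violated.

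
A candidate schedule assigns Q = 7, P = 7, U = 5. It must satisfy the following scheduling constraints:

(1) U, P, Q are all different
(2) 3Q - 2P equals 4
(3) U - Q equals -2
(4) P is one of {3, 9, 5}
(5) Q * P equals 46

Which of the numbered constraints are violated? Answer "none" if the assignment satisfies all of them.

Violated: 1, 2, 4, and 5.

(1) P = Q = 7, not all different  ✗
(2) 3Q - 2P = 3(7) - 2(7) = 7, not 4  ✗
(3) U - Q = 5 - 7 = -2  ✓
(4) P = 7 is not in {3, 9, 5}  ✗
(5) Q * P = 7 * 7 = 49, not 46  ✗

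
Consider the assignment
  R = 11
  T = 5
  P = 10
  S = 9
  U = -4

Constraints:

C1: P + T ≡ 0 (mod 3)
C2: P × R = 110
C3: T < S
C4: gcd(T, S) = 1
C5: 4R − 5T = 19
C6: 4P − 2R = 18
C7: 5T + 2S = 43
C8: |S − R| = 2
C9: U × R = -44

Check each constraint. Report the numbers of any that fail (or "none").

C1: P + T = 15; 15 mod 3 = 0 — OK.
C2: P × R = 10 × 11 = 110 — OK.
C3: T = 5, S = 9; 5 < 9 — OK.
C4: gcd(5, 9) = 1 — OK.
C5: 4R − 5T = 4(11) − 5(5) = 19 — OK.
C6: 4P − 2R = 4(10) − 2(11) = 18 — OK.
C7: 5T + 2S = 5(5) + 2(9) = 43 — OK.
C8: |9 − 11| = 2 — OK.
C9: U × R = -4 × 11 = -44 — OK.

All constraints are satisfied.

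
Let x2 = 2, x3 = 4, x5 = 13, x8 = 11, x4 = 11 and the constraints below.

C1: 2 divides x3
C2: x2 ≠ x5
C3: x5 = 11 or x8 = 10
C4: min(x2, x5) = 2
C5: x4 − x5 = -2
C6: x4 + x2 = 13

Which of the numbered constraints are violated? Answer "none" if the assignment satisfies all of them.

Constraint 3 is violated.

C1: 4 / 2 = 2, so 2 divides 4 — holds.
C2: x2 = 2, x5 = 13; distinct — holds.
C3: x5 = 13 ≠ 11 and x8 = 11 ≠ 10; both disjuncts false — fails.
C4: min(2, 13) = 2 — holds.
C5: x4 − x5 = 11 − 13 = -2 — holds.
C6: x4 + x2 = 11 + 2 = 13 — holds.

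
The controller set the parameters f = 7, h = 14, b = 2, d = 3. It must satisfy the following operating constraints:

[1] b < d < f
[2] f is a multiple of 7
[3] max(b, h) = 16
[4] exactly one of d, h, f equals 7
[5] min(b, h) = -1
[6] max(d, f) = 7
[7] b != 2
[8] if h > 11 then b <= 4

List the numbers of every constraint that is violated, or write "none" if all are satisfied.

Constraints 3, 5, and 7 do not hold.

[1] values 2 < 3 < 7 — OK.
[2] 7 / 7 = 1, so 7 divides 7 — OK.
[3] max(2, 14) = 14, not 16 — violated.
[4] d=3, h=14, f=7; 1 of them equals 7 — OK.
[5] min(2, 14) = 2, not -1 — violated.
[6] max(3, 7) = 7 — OK.
[7] b = 2, but 2 is required to differ — violated.
[8] h = 14 > 11, so we need b ≤ 4; b = 2 ≤ 4 — OK.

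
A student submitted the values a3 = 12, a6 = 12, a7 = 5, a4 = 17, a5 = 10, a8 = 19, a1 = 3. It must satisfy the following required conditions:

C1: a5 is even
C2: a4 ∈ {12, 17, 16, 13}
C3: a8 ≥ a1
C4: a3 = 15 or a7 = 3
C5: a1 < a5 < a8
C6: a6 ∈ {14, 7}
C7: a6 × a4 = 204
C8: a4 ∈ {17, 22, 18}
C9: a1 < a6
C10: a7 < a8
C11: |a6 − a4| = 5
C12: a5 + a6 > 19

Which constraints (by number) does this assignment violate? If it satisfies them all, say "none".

C1: a5 = 10 is even  ✔
C2: a4 = 17 is in {12, 17, 16, 13}  ✔
C3: a8 = 19, a1 = 3; 19 ≥ 3  ✔
C4: a3 = 12 ≠ 15 and a7 = 5 ≠ 3; both disjuncts false  ✘
C5: values 3 < 10 < 19  ✔
C6: a6 = 12 is not in {14, 7}  ✘
C7: a6 × a4 = 12 × 17 = 204  ✔
C8: a4 = 17 is in {17, 22, 18}  ✔
C9: a1 = 3, a6 = 12; 3 < 12  ✔
C10: a7 = 5, a8 = 19; 5 < 19  ✔
C11: |12 − 17| = 5  ✔
C12: a5 + a6 = 10 + 12 = 22; 22 > 19  ✔

No — constraints 4, 6 are not satisfied.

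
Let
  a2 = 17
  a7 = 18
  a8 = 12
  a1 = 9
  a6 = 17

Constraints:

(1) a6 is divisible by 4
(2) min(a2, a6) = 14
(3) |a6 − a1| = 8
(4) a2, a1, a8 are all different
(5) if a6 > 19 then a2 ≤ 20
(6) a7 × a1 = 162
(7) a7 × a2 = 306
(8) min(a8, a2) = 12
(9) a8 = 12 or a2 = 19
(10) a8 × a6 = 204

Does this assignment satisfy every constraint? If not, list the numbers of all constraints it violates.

Constraints 1, 2 do not hold.

(1) 17 = 4×4 + 1, so 4 does not divide 17 — violated.
(2) min(17, 17) = 17, not 14 — violated.
(3) |17 − 9| = 8 — OK.
(4) values 17, 9, 12 are pairwise distinct — OK.
(5) a6 = 17, not > 19; antecedent false, conditional vacuously true — OK.
(6) a7 × a1 = 18 × 9 = 162 — OK.
(7) a7 × a2 = 18 × 17 = 306 — OK.
(8) min(12, 17) = 12 — OK.
(9) a8 = 12 = 12 (first disjunct) — OK.
(10) a8 × a6 = 12 × 17 = 204 — OK.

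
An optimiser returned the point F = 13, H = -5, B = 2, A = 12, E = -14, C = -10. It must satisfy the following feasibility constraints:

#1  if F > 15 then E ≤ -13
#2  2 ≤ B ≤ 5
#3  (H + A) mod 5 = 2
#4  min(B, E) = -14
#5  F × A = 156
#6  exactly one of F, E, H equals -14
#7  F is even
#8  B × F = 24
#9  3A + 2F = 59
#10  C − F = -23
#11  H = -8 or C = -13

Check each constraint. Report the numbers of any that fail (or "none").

Violated: 7, 8, 9, and 11.

#1 F = 13, not > 15; antecedent false, conditional vacuously true — holds.
#2 B = 2 lies in [2, 5] — holds.
#3 H + A = 7; 7 mod 5 = 2 — holds.
#4 min(2, -14) = -14 — holds.
#5 F × A = 13 × 12 = 156 — holds.
#6 F=13, E=-14, H=-5; 1 of them equals -14 — holds.
#7 F = 13 is odd — fails.
#8 B × F = 2 × 13 = 26, not 24 — fails.
#9 3A + 2F = 3(12) + 2(13) = 62, not 59 — fails.
#10 C − F = -10 − 13 = -23 — holds.
#11 H = -5 ≠ -8 and C = -10 ≠ -13; both disjuncts false — fails.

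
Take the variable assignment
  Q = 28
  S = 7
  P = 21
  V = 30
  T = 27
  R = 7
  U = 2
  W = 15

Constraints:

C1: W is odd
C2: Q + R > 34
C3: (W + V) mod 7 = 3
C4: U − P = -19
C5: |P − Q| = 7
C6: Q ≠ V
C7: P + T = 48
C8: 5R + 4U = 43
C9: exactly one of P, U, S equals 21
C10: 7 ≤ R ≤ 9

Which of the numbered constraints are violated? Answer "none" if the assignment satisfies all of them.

The assignment satisfies every constraint.

C1: W = 15 is odd — OK.
C2: Q + R = 28 + 7 = 35; 35 > 34 — OK.
C3: W + V = 45; 45 mod 7 = 3 — OK.
C4: U − P = 2 − 21 = -19 — OK.
C5: |21 − 28| = 7 — OK.
C6: Q = 28, V = 30; distinct — OK.
C7: P + T = 21 + 27 = 48 — OK.
C8: 5R + 4U = 5(7) + 4(2) = 43 — OK.
C9: P=21, U=2, S=7; 1 of them equals 21 — OK.
C10: R = 7 lies in [7, 9] — OK.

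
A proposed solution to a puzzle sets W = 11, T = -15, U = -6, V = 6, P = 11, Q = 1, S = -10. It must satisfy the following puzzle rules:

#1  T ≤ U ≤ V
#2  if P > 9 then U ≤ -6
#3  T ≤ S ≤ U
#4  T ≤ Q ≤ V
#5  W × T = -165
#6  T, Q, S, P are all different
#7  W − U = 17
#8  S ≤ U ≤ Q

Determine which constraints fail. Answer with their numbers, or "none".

None — every constraint holds.

#1 values -15 ≤ -6 ≤ 6  holds
#2 P = 11 > 9, so we need U ≤ -6; U = -6 ≤ -6  holds
#3 values -15 ≤ -10 ≤ -6  holds
#4 values -15 ≤ 1 ≤ 6  holds
#5 W × T = 11 × (-15) = -165  holds
#6 values -15, 1, -10, 11 are pairwise distinct  holds
#7 W − U = 11 − (-6) = 17  holds
#8 values -10 ≤ -6 ≤ 1  holds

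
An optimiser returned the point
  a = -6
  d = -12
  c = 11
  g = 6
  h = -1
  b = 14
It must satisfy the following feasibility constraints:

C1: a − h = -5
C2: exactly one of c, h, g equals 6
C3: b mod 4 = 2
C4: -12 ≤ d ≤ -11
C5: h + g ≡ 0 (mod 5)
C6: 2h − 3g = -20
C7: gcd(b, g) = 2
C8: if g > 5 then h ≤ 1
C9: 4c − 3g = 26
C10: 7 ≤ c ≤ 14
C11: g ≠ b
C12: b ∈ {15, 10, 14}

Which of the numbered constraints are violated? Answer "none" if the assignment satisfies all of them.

C1: a − h = -6 − (-1) = -5 — satisfied.
C2: c=11, h=-1, g=6; 1 of them equals 6 — satisfied.
C3: 14 mod 4 = 2 — satisfied.
C4: d = -12 lies in [-12, -11] — satisfied.
C5: h + g = 5; 5 mod 5 = 0 — satisfied.
C6: 2h − 3g = 2(-1) − 3(6) = -20 — satisfied.
C7: gcd(14, 6) = 2 — satisfied.
C8: g = 6 > 5, so we need h ≤ 1; h = -1 ≤ 1 — satisfied.
C9: 4c − 3g = 4(11) − 3(6) = 26 — satisfied.
C10: c = 11 lies in [7, 14] — satisfied.
C11: g = 6, b = 14; distinct — satisfied.
C12: b = 14 is in {15, 10, 14} — satisfied.

No violations.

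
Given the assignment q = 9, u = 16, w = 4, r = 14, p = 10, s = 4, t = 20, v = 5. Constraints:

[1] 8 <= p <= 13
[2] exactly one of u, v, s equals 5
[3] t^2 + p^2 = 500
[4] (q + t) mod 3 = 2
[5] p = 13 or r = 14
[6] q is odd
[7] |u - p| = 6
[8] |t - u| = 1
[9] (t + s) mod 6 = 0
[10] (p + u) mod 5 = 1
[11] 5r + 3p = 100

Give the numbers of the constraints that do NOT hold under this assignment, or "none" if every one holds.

[1] p = 10 lies in [8, 13]  ✔
[2] u=16, v=5, s=4; 1 of them equals 5  ✔
[3] t^2 + p^2 = 20^2 + 10^2 = 400 + 100 = 500  ✔
[4] q + t = 29; 29 mod 3 = 2  ✔
[5] p = 10 ≠ 13, but r = 14 = 14 (second disjunct)  ✔
[6] q = 9 is odd  ✔
[7] |16 - 10| = 6  ✔
[8] |20 - 16| = 4, not 1  ✘
[9] t + s = 24; 24 mod 6 = 0  ✔
[10] p + u = 26; 26 mod 5 = 1  ✔
[11] 5r + 3p = 5(14) + 3(10) = 100  ✔

Constraint 8 does not hold.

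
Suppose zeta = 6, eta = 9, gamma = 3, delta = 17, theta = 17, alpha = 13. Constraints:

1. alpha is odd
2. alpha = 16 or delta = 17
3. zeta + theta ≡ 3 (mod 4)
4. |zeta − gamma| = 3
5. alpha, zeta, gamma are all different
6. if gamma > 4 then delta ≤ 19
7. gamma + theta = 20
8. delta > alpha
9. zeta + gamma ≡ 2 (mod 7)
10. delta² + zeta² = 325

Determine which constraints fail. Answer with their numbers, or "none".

Yes — all constraints hold.

1. alpha = 13 is odd — holds.
2. alpha = 13 ≠ 16, but delta = 17 = 17 (second disjunct) — holds.
3. zeta + theta = 23; 23 mod 4 = 3 — holds.
4. |6 − 3| = 3 — holds.
5. values 13, 6, 3 are pairwise distinct — holds.
6. gamma = 3, not > 4; antecedent false, conditional vacuously true — holds.
7. gamma + theta = 3 + 17 = 20 — holds.
8. delta = 17, alpha = 13; 17 > 13 — holds.
9. zeta + gamma = 9; 9 mod 7 = 2 — holds.
10. delta² + zeta² = 17² + 6² = 289 + 36 = 325 — holds.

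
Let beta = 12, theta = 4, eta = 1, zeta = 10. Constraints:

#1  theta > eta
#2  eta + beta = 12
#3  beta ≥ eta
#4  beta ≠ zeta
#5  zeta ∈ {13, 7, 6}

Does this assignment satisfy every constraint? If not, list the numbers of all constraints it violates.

#1 theta = 4, eta = 1; 4 > 1 — OK.
#2 eta + beta = 1 + 12 = 13, not 12 — violated.
#3 beta = 12, eta = 1; 12 ≥ 1 — OK.
#4 beta = 12, zeta = 10; distinct — OK.
#5 zeta = 10 is not in {13, 7, 6} — violated.

Constraints 2, 5 do not hold.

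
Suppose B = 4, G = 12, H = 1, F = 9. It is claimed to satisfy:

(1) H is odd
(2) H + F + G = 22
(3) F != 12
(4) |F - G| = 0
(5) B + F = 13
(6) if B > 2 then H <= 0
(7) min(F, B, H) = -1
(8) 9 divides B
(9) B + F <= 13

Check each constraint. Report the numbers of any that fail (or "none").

The assignment fails constraints 4, 6, 7, 8.

(1) H = 1 is odd  OK
(2) H + F + G = 1 + 9 + 12 = 22  OK
(3) F = 9, and 9 ≠ 12  OK
(4) |9 - 12| = 3, not 0  FAIL
(5) B + F = 4 + 9 = 13  OK
(6) B = 4 > 2, so we need H ≤ 0; but H = 1 > 0  FAIL
(7) min(9, 4, 1) = 1, not -1  FAIL
(8) 4 = 9*0 + 4, so 9 does not divide 4  FAIL
(9) B + F = 4 + 9 = 13; 13 ≤ 13  OK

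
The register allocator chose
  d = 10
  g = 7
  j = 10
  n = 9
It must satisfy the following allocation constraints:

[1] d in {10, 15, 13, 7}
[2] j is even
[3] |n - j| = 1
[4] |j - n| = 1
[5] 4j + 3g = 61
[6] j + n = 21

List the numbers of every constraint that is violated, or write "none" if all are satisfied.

Constraint 6 is violated.

[1] d = 10 is in {10, 15, 13, 7} — satisfied.
[2] j = 10 is even — satisfied.
[3] |9 - 10| = 1 — satisfied.
[4] |10 - 9| = 1 — satisfied.
[5] 4j + 3g = 4(10) + 3(7) = 61 — satisfied.
[6] j + n = 10 + 9 = 19, not 21 — violated.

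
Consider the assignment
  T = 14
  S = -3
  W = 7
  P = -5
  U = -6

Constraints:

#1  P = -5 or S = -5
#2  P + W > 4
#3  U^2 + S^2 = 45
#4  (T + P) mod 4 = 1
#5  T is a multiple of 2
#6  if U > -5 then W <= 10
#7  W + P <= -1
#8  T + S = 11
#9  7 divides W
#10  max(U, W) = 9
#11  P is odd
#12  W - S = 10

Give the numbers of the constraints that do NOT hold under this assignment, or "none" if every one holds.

#1 P = -5 = -5 (first disjunct) — holds.
#2 P + W = -5 + 7 = 2; 2 ≤ 4, bound 4 not met — fails.
#3 U^2 + S^2 = (-6)^2 + (-3)^2 = 36 + 9 = 45 — holds.
#4 T + P = 9; 9 mod 4 = 1 — holds.
#5 14 / 2 = 7, so 2 divides 14 — holds.
#6 U = -6, not > -5; antecedent false, conditional vacuously true — holds.
#7 W + P = 7 + (-5) = 2; 2 > -1, bound -1 not met — fails.
#8 T + S = 14 + (-3) = 11 — holds.
#9 7 / 7 = 1, so 7 divides 7 — holds.
#10 max(-6, 7) = 7, not 9 — fails.
#11 P = -5 is odd — holds.
#12 W - S = 7 - (-3) = 10 — holds.

Constraints 2, 7, 10 are violated.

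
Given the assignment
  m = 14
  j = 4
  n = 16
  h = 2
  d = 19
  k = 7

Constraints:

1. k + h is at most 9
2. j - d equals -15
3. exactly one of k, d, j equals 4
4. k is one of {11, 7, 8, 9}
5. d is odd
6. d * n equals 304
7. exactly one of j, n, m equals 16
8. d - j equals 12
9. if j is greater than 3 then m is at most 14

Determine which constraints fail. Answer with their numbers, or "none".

Constraint 8 is violated.

1. k + h = 7 + 2 = 9; 9 ≤ 9 — holds.
2. j - d = 4 - 19 = -15 — holds.
3. k=7, d=19, j=4; 1 of them equals 4 — holds.
4. k = 7 is in {11, 7, 8, 9} — holds.
5. d = 19 is odd — holds.
6. d * n = 19 * 16 = 304 — holds.
7. j=4, n=16, m=14; 1 of them equals 16 — holds.
8. d - j = 19 - 4 = 15, not 12 — does not hold.
9. j = 4 > 3, so we need m ≤ 14; m = 14 ≤ 14 — holds.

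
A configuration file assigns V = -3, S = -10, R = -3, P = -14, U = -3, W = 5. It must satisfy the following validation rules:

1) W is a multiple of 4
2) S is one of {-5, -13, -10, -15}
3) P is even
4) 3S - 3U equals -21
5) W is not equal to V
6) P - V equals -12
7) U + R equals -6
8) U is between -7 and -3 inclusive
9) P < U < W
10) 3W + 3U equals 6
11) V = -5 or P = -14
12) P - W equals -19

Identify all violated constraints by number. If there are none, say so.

1) 5 = 4*1 + 1, so 4 does not divide 5  ✘
2) S = -10 is in {-5, -13, -10, -15}  ✔
3) P = -14 is even  ✔
4) 3S - 3U = 3(-10) - 3(-3) = -21  ✔
5) W = 5, V = -3; distinct  ✔
6) P - V = -14 - (-3) = -11, not -12  ✘
7) U + R = -3 + (-3) = -6  ✔
8) U = -3 lies in [-7, -3]  ✔
9) values -14 < -3 < 5  ✔
10) 3W + 3U = 3(5) + 3(-3) = 6  ✔
11) V = -3 ≠ -5, but P = -14 = -14 (second disjunct)  ✔
12) P - W = -14 - 5 = -19  ✔

The assignment fails constraints 1 and 6.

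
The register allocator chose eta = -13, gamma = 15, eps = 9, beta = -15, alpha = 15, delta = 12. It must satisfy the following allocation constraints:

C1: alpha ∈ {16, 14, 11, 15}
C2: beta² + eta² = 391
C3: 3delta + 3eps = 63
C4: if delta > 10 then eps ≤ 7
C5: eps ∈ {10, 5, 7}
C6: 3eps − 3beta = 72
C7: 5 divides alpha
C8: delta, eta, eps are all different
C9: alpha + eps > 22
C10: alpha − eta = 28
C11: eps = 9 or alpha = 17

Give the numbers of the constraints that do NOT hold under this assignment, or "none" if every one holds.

No — constraints 2, 4, and 5 are not satisfied.

C1: alpha = 15 is in {16, 14, 11, 15} — satisfied.
C2: beta² + eta² = (-15)² + (-13)² = 225 + 169 = 394, not 391 — violated.
C3: 3delta + 3eps = 3(12) + 3(9) = 63 — satisfied.
C4: delta = 12 > 10, so we need eps ≤ 7; but eps = 9 > 7 — violated.
C5: eps = 9 is not in {10, 5, 7} — violated.
C6: 3eps − 3beta = 3(9) − 3(-15) = 72 — satisfied.
C7: 15 / 5 = 3, so 5 divides 15 — satisfied.
C8: values 12, -13, 9 are pairwise distinct — satisfied.
C9: alpha + eps = 15 + 9 = 24; 24 > 22 — satisfied.
C10: alpha − eta = 15 − (-13) = 28 — satisfied.
C11: eps = 9 = 9 (first disjunct) — satisfied.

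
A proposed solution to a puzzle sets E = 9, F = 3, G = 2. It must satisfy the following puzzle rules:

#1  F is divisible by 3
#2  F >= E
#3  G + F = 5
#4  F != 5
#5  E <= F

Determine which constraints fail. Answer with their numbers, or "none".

No — constraints 2 and 5 are not satisfied.

#1 3 / 3 = 1, so 3 divides 3 — satisfied.
#2 F = 3, E = 9; 3 < 9 (want ≥) — violated.
#3 G + F = 2 + 3 = 5 — satisfied.
#4 F = 3, and 3 ≠ 5 — satisfied.
#5 E = 9, F = 3; 9 > 3 (want ≤) — violated.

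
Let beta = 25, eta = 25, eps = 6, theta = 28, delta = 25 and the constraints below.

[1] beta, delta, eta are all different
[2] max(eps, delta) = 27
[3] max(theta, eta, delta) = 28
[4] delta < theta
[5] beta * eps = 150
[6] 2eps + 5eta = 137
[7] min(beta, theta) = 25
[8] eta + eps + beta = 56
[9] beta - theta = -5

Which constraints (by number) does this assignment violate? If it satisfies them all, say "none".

The assignment fails constraints 1, 2, and 9.

[1] beta = delta = 25, not all different  FAIL
[2] max(6, 25) = 25, not 27  FAIL
[3] max(28, 25, 25) = 28  OK
[4] delta = 25, theta = 28; 25 < 28  OK
[5] beta * eps = 25 * 6 = 150  OK
[6] 2eps + 5eta = 2(6) + 5(25) = 137  OK
[7] min(25, 28) = 25  OK
[8] eta + eps + beta = 25 + 6 + 25 = 56  OK
[9] beta - theta = 25 - 28 = -3, not -5  FAIL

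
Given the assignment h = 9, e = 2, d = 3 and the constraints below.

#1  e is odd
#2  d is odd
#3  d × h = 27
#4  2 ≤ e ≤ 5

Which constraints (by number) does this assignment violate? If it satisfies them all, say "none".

Constraint 1 is violated.

#1 e = 2 is even — violated.
#2 d = 3 is odd — satisfied.
#3 d × h = 3 × 9 = 27 — satisfied.
#4 e = 2 lies in [2, 5] — satisfied.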